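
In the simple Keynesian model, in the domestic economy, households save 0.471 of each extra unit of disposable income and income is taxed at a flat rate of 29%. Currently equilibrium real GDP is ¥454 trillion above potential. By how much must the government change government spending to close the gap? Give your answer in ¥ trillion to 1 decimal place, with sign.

−¥283.5 trillion

MPC = 1 − MPS = 1 − 0.471 = 0.529.
Spending multiplier = 1/(1 − c(1−t)) = 1/(1 − 0.529×0.71) = 1/0.62441 ≈ 1.602.
Need ΔY = −¥454 trillion, so ΔG = ΔY/k = (−¥454 trillion) × 0.62441 ≈ −¥283.5 trillion.
The government should cut government spending by ¥283.5 trillion.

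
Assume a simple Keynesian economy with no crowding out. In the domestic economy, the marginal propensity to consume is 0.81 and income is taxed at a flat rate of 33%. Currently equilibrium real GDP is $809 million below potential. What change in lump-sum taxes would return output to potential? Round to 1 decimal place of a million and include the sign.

−$456.7 million

Spending multiplier = 1/(1 − c(1−t)) = 1/(1 − 0.81×0.67) = 1/0.4573 ≈ 2.187.
Tax multiplier = −c·k = −0.81/0.4573 ≈ −1.771. Need ΔY = +$809 million, so ΔT = ΔY/(−c·k) = −(+$809 million) × 0.4573 / 0.81 ≈ −$456.7 million.
The government should cut lump-sum taxes by $456.7 million.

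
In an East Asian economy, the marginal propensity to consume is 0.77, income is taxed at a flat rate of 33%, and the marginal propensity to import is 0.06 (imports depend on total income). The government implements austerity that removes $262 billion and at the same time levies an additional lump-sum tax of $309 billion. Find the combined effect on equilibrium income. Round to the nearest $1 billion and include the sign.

Expenditure multiplier = 1/(1 − c(1−t) + m) = 1/(1 − 0.77×0.67 + 0.06) = 1/0.5441 ≈ 1.838.
ΔG contributes k·ΔG = (−$262 billion) / 0.5441 ≈ −$481.5 billion.
ΔT of +$309 billion changes first-round spending by −c·ΔT = −$237.93 billion, contributing k·(−c·ΔT) = (−$237.93 billion) / 0.5441 ≈ −$437.3 billion.
Net ΔY = k(ΔG − c·ΔT) = (−$499.93 billion) / 0.5441 ≈ −$919 billion.

−$919 billion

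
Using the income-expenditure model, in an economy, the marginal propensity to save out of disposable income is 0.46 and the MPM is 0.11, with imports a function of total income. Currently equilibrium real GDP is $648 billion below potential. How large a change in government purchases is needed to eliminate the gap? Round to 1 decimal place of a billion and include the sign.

MPC = 1 − MPS = 1 − 0.46 = 0.54.
Spending multiplier = 1/(1 − c + m) = 1/(1 − 0.54 + 0.11) = 1/0.57 ≈ 1.754.
Need ΔY = +$648 billion, so ΔG = ΔY/k = (+$648 billion) × 0.57 ≈ +$369.4 billion.
The government should increase government purchases by $369.4 billion.

+$369.4 billion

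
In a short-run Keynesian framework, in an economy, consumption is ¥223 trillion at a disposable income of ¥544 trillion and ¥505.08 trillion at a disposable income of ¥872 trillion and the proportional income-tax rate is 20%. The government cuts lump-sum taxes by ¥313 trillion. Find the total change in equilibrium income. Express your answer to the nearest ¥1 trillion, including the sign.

MPC = ΔC/ΔYd = (505.08 − 223)/(872 − 544) = 282.08/328 = 0.86.
A lump-sum tax change of −¥313 trillion shifts disposable income by +¥313 trillion; first-round consumption changes by −c × ΔT = −0.86 × (−¥313 trillion) = +¥269.18 trillion.
Expenditure multiplier = 1/(1 − c(1−t)) = 1/(1 − 0.86×0.8) = 1/0.312 ≈ 3.205.
The tax multiplier is −c × k ≈ −2.756, so ΔY = k × (−c·ΔT) = (+¥269.18 trillion) / 0.312 ≈ +¥863 trillion.

+¥863 trillion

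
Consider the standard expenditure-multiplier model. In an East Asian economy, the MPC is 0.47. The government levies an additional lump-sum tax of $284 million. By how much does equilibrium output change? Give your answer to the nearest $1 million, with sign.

A lump-sum tax change of +$284 million shifts disposable income by −$284 million; first-round consumption changes by −c × ΔT = −0.47 × (+$284 million) = −$133.48 million.
Expenditure multiplier = 1/(1 − MPC) = 1/(1 − 0.47) = 1/0.53 ≈ 1.887.
The tax multiplier is −c × k ≈ −0.887, so ΔY = k × (−c·ΔT) = (−$133.48 million) / 0.53 ≈ −$252 million.

−$252 million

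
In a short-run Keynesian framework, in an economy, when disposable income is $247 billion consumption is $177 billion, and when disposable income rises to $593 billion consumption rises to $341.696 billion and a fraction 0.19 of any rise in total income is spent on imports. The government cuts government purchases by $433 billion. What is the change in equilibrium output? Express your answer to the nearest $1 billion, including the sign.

−$606 billion

MPC = ΔC/ΔYd = (341.696 − 177)/(593 − 247) = 164.696/346 = 0.476.
Spending multiplier = 1/(1 − c + m) = 1/(1 − 0.476 + 0.19) = 1/0.714 ≈ 1.401.
ΔY = k × ΔG = (−$433 billion) / 0.714 ≈ −$606 billion.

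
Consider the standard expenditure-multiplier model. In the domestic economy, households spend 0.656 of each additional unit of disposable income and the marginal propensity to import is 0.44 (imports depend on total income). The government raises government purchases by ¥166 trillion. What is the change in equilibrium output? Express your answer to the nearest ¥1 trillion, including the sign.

+¥212 trillion

Government-spending multiplier = 1/(1 − c + m) = 1/(1 − 0.656 + 0.44) = 1/0.784 ≈ 1.276.
ΔY = k × ΔG = (+¥166 trillion) / 0.784 ≈ +¥212 trillion.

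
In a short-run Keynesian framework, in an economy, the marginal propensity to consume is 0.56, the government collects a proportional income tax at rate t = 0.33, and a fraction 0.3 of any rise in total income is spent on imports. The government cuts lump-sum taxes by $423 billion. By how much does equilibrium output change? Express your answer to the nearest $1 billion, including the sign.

+$256 billion

A lump-sum tax change of −$423 billion shifts disposable income by +$423 billion; first-round consumption changes by −c × ΔT = −0.56 × (−$423 billion) = +$236.88 billion.
Expenditure multiplier = 1/(1 − c(1−t) + m) = 1/(1 − 0.56×0.67 + 0.3) = 1/0.9248 ≈ 1.081.
The tax multiplier is −c × k ≈ −0.606, so ΔY = k × (−c·ΔT) = (+$236.88 billion) / 0.9248 ≈ +$256 billion.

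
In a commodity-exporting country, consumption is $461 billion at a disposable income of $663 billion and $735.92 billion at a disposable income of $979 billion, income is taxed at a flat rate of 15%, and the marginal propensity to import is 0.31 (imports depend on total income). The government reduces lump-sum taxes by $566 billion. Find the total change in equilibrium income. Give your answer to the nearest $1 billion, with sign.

MPC = ΔC/ΔYd = (735.92 − 461)/(979 − 663) = 274.92/316 = 0.87.
A lump-sum tax change of −$566 billion shifts disposable income by +$566 billion; first-round consumption changes by −c × ΔT = −0.87 × (−$566 billion) = +$492.42 billion.
Expenditure multiplier = 1/(1 − c(1−t) + m) = 1/(1 − 0.87×0.85 + 0.31) = 1/0.5705 ≈ 1.753.
The tax multiplier is −c × k ≈ −1.525, so ΔY = k × (−c·ΔT) = (+$492.42 billion) / 0.5705 ≈ +$863 billion.

+$863 billion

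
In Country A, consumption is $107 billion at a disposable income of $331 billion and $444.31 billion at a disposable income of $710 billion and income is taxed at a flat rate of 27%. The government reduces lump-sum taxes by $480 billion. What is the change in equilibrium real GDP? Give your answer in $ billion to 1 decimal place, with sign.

+$1,219.5 billion

MPC = ΔC/ΔYd = (444.31 − 107)/(710 − 331) = 337.31/379 = 0.89.
A lump-sum tax change of −$480 billion shifts disposable income by +$480 billion; first-round consumption changes by −c × ΔT = −0.89 × (−$480 billion) = +$427.2 billion.
Expenditure multiplier = 1/(1 − c(1−t)) = 1/(1 − 0.89×0.73) = 1/0.3503 ≈ 2.855.
The tax multiplier is −c × k ≈ −2.541, so ΔY = k × (−c·ΔT) = (+$427.2 billion) / 0.3503 ≈ +$1,219.5 billion.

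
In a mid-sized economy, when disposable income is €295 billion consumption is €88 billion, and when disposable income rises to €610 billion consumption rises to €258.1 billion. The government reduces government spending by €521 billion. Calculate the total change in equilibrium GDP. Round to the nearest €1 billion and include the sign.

−€1,133 billion

MPC = ΔC/ΔYd = (258.1 − 88)/(610 − 295) = 170.1/315 = 0.54.
Government-spending multiplier = 1/(1 − MPC) = 1/(1 − 0.54) = 1/0.46 ≈ 2.174.
ΔY = k × ΔG = (−€521 billion) / 0.46 ≈ −€1,133 billion.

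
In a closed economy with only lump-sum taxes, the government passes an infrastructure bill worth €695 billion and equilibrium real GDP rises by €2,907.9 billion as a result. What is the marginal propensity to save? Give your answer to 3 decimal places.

Implied spending multiplier k = ΔY/ΔG = 2,907.9/695 ≈ 4.184.
Since k = 1/(1 − MPC), MPC = 1 − 1/k = 1 − ΔG/ΔY = 1 − 695/2,907.9 ≈ 0.761.
MPS = 1 − MPC = 0.239.

0.239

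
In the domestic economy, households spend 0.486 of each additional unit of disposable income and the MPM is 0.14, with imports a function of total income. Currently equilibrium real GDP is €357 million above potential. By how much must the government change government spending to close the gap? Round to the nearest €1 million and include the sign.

Spending multiplier = 1/(1 − c + m) = 1/(1 − 0.486 + 0.14) = 1/0.654 ≈ 1.529.
Need ΔY = −€357 million, so ΔG = ΔY/k = (−€357 million) × 0.654 ≈ −€233 million.
The government should cut government spending by €233 million.

−€233 million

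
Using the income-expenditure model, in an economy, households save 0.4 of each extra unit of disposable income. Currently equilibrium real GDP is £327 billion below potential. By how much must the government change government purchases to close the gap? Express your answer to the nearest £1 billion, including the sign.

MPC = 1 − MPS = 1 − 0.4 = 0.6.
Spending multiplier = 1/(1 − MPC) = 1/(1 − 0.6) = 1/0.4 = 2.5.
Need ΔY = +£327 billion, so ΔG = ΔY/k = (+£327 billion) × 0.4 ≈ +£131 billion.
The government should increase government purchases by £131 billion.

+£131 billion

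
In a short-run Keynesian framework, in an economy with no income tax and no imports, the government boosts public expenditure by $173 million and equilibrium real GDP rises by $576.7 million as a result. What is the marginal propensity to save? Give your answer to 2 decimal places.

0.30

Implied spending multiplier k = ΔY/ΔG = 576.7/173 ≈ 3.3335.
Since k = 1/(1 − MPC), MPC = 1 − 1/k = 1 − ΔG/ΔY = 1 − 173/576.7 ≈ 0.70.
MPS = 1 − MPC = 0.30.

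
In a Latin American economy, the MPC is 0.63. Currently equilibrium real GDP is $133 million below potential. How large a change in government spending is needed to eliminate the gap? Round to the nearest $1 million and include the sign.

+$49 million

Spending multiplier = 1/(1 − MPC) = 1/(1 − 0.63) = 1/0.37 ≈ 2.703.
Need ΔY = +$133 million, so ΔG = ΔY/k = (+$133 million) × 0.37 ≈ +$49 million.
The government should increase government spending by $49 million.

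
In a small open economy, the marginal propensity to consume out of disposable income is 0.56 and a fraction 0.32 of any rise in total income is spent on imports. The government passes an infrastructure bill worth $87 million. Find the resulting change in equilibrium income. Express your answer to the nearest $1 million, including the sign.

Government-spending multiplier = 1/(1 − c + m) = 1/(1 − 0.56 + 0.32) = 1/0.76 ≈ 1.316.
ΔY = k × ΔG = (+$87 million) / 0.76 ≈ +$114 million.

+$114 million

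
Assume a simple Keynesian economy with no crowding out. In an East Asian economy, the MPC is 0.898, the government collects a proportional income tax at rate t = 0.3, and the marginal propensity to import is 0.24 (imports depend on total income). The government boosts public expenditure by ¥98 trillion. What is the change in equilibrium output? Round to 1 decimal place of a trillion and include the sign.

+¥160.3 trillion

Spending multiplier = 1/(1 − c(1−t) + m) = 1/(1 − 0.898×0.7 + 0.24) = 1/0.6114 ≈ 1.636.
ΔY = k × ΔG = (+¥98 trillion) / 0.6114 ≈ +¥160.3 trillion.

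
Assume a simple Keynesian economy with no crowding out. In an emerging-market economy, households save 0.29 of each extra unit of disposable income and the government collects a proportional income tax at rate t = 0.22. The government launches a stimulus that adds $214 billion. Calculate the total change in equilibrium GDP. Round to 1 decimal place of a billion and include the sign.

MPC = 1 − MPS = 1 − 0.29 = 0.71.
Spending multiplier = 1/(1 − c(1−t)) = 1/(1 − 0.71×0.78) = 1/0.4462 ≈ 2.241.
ΔY = k × ΔG = (+$214 billion) / 0.4462 ≈ +$479.6 billion.

+$479.6 billion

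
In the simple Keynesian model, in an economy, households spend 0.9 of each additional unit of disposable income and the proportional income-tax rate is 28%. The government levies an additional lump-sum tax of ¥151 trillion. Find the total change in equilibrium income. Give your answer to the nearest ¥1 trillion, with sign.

−¥386 trillion

A lump-sum tax change of +¥151 trillion shifts disposable income by −¥151 trillion; first-round consumption changes by −c × ΔT = −0.9 × (+¥151 trillion) = −¥135.9 trillion.
Expenditure multiplier = 1/(1 − c(1−t)) = 1/(1 − 0.9×0.72) = 1/0.352 ≈ 2.841.
The tax multiplier is −c × k ≈ −2.557, so ΔY = k × (−c·ΔT) = (−¥135.9 trillion) / 0.352 ≈ −¥386 trillion.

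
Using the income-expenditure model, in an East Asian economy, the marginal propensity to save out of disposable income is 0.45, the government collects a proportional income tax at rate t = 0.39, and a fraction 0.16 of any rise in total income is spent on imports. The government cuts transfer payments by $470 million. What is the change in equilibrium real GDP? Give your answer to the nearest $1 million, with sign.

−$314 million

MPC = 1 − MPS = 1 − 0.45 = 0.55.
The transfer change shifts disposable income by −$470 million, so first-round consumption changes by c·ΔTR = 0.55 × (−$470 million) = −$258.5 million.
Expenditure multiplier = 1/(1 − c(1−t) + m) = 1/(1 − 0.55×0.61 + 0.16) = 1/0.8245 ≈ 1.213.
The transfer multiplier is c × k ≈ 0.667, so ΔY = k × (c·ΔTR) = (−$258.5 million) / 0.8245 ≈ −$314 million.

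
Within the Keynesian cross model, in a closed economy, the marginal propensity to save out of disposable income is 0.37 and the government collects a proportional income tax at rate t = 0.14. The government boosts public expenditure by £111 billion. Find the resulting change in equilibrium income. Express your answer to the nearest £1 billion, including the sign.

+£242 billion

MPC = 1 − MPS = 1 − 0.37 = 0.63.
Expenditure multiplier = 1/(1 − c(1−t)) = 1/(1 − 0.63×0.86) = 1/0.4582 ≈ 2.182.
ΔY = k × ΔG = (+£111 billion) / 0.4582 ≈ +£242 billion.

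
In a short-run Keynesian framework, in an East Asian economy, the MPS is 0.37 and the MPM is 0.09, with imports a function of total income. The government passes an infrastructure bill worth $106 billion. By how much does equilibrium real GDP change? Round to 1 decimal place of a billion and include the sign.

MPC = 1 − MPS = 1 − 0.37 = 0.63.
Expenditure multiplier = 1/(1 − c + m) = 1/(1 − 0.63 + 0.09) = 1/0.46 ≈ 2.174.
ΔY = k × ΔG = (+$106 billion) / 0.46 ≈ +$230.4 billion.

+$230.4 billion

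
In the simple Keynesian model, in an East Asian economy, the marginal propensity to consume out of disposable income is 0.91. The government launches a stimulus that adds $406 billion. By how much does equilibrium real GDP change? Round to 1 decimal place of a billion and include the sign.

Government-spending multiplier = 1/(1 − MPC) = 1/(1 − 0.91) = 1/0.09 ≈ 11.111.
ΔY = k × ΔG = (+$406 billion) / 0.09 ≈ +$4,511.1 billion.

+$4,511.1 billion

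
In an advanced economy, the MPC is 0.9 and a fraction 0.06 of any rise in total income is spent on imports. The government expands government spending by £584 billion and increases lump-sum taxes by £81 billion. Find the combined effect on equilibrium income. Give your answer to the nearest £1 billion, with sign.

+£3,194 billion

Expenditure multiplier = 1/(1 − c + m) = 1/(1 − 0.9 + 0.06) = 1/0.16 = 6.25.
ΔG contributes k·ΔG = (+£584 billion) / 0.16 = +£3,650 billion.
ΔT of +£81 billion changes first-round spending by −c·ΔT = −£72.9 billion, contributing k·(−c·ΔT) = (−£72.9 billion) / 0.16 ≈ −£455.6 billion.
Net ΔY = k(ΔG − c·ΔT) = (+£511.1 billion) / 0.16 ≈ +£3,194 billion.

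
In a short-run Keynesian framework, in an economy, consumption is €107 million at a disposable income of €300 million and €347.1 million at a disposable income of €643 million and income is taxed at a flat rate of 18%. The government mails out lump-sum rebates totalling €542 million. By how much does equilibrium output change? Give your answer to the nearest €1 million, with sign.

+€891 million

MPC = ΔC/ΔYd = (347.1 − 107)/(643 − 300) = 240.1/343 = 0.7.
A lump-sum tax change of −€542 million shifts disposable income by +€542 million; first-round consumption changes by −c × ΔT = −0.7 × (−€542 million) = +€379.4 million.
Expenditure multiplier = 1/(1 − c(1−t)) = 1/(1 − 0.7×0.82) = 1/0.426 ≈ 2.347.
The tax multiplier is −c × k ≈ −1.643, so ΔY = k × (−c·ΔT) = (+€379.4 million) / 0.426 ≈ +€891 million.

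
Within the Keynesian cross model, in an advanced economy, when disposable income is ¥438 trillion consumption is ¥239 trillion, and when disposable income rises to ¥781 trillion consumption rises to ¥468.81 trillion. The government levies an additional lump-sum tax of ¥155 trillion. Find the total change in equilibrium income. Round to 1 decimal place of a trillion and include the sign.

MPC = ΔC/ΔYd = (468.81 − 239)/(781 − 438) = 229.81/343 = 0.67.
A lump-sum tax change of +¥155 trillion shifts disposable income by −¥155 trillion; first-round consumption changes by −c × ΔT = −0.67 × (+¥155 trillion) = −¥103.85 trillion.
Expenditure multiplier = 1/(1 − MPC) = 1/(1 − 0.67) = 1/0.33 ≈ 3.03.
The tax multiplier is −c × k ≈ −2.03, so ΔY = k × (−c·ΔT) = (−¥103.85 trillion) / 0.33 ≈ −¥314.7 trillion.

−¥314.7 trillion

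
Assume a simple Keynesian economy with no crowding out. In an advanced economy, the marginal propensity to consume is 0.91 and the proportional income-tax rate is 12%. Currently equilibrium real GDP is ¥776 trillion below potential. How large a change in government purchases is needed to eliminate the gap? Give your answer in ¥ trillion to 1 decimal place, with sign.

+¥154.6 trillion

Spending multiplier = 1/(1 − c(1−t)) = 1/(1 − 0.91×0.88) = 1/0.1992 ≈ 5.02.
Need ΔY = +¥776 trillion, so ΔG = ΔY/k = (+¥776 trillion) × 0.1992 ≈ +¥154.6 trillion.
The government should increase government purchases by ¥154.6 trillion.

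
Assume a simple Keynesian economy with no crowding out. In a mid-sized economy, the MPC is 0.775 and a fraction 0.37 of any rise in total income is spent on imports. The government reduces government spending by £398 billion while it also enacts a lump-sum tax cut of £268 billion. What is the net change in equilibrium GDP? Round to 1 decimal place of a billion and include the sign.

Expenditure multiplier = 1/(1 − c + m) = 1/(1 − 0.775 + 0.37) = 1/0.595 ≈ 1.681.
ΔG contributes k·ΔG = (−£398 billion) / 0.595 ≈ −£668.9 billion.
ΔT of −£268 billion changes first-round spending by −c·ΔT = +£207.7 billion, contributing k·(−c·ΔT) = (+£207.7 billion) / 0.595 ≈ +£349.1 billion.
Net ΔY = k(ΔG − c·ΔT) = (−£190.3 billion) / 0.595 ≈ −£319.8 billion.

−£319.8 billion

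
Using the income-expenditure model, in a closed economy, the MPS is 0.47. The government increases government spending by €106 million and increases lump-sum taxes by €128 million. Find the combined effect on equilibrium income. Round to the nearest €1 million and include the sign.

MPC = 1 − MPS = 1 − 0.47 = 0.53.
Expenditure multiplier = 1/(1 − MPC) = 1/(1 − 0.53) = 1/0.47 ≈ 2.128.
ΔG contributes k·ΔG = (+€106 million) / 0.47 ≈ +€225.5 million.
ΔT of +€128 million changes first-round spending by −c·ΔT = −€67.84 million, contributing k·(−c·ΔT) = (−€67.84 million) / 0.47 ≈ −€144.3 million.
Net ΔY = k(ΔG − c·ΔT) = (+€38.16 million) / 0.47 ≈ +€81 million.

+€81 million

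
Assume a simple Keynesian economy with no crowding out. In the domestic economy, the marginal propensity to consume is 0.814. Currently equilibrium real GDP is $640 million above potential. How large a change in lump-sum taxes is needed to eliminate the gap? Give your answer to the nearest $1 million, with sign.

Spending multiplier = 1/(1 − MPC) = 1/(1 − 0.814) = 1/0.186 ≈ 5.376.
Tax multiplier = −c·k = −0.814/0.186 ≈ −4.376. Need ΔY = −$640 million, so ΔT = ΔY/(−c·k) = −(−$640 million) × 0.186 / 0.814 ≈ +$146 million.
The government should raise lump-sum taxes by $146 million.

+$146 million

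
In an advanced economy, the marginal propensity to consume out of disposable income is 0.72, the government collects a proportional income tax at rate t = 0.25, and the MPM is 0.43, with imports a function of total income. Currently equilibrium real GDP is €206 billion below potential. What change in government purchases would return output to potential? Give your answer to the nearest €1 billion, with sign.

+€183 billion

Spending multiplier = 1/(1 − c(1−t) + m) = 1/(1 − 0.72×0.75 + 0.43) = 1/0.89 ≈ 1.124.
Need ΔY = +€206 billion, so ΔG = ΔY/k = (+€206 billion) × 0.89 ≈ +€183 billion.
The government should increase government purchases by €183 billion.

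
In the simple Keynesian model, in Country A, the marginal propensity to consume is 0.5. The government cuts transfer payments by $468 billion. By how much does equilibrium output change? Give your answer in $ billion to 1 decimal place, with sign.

The transfer change shifts disposable income by −$468 billion, so first-round consumption changes by c·ΔTR = 0.5 × (−$468 billion) = −$234 billion.
Expenditure multiplier = 1/(1 − MPC) = 1/(1 − 0.5) = 1/0.5 = 2.
The transfer multiplier is c × k = 1, so ΔY = k × (c·ΔTR) = (−$234 billion) / 0.5 = −$468 billion.

−$468.0 billion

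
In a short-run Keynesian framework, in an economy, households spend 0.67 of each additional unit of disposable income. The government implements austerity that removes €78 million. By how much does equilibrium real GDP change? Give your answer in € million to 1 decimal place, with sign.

−€236.4 million

Government-spending multiplier = 1/(1 − MPC) = 1/(1 − 0.67) = 1/0.33 ≈ 3.03.
ΔY = k × ΔG = (−€78 million) / 0.33 ≈ −€236.4 million.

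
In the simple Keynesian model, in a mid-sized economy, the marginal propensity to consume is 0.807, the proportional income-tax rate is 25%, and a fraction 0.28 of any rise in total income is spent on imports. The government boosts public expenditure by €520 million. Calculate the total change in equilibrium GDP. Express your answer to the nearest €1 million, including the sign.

Expenditure multiplier = 1/(1 − c(1−t) + m) = 1/(1 − 0.807×0.75 + 0.28) = 1/0.67475 ≈ 1.482.
ΔY = k × ΔG = (+€520 million) / 0.67475 ≈ +€771 million.

+€771 million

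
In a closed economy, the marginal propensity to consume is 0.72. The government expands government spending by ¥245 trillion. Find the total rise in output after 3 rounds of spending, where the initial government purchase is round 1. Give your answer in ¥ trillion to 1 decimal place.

¥548.4 trillion

Round 1 adds ΔG = ¥245 trillion; each later round is MPC = 0.72 times the previous.
After 3 rounds: 245 + 176.4 + 127.008 = ΔG·(1 − c^3)/(1 − c) = 245 × (1 − 0.373248)/0.28 ≈ ¥548.4 trillion.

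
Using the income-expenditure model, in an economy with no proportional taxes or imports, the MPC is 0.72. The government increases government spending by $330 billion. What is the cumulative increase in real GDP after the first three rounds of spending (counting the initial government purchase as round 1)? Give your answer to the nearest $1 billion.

Round 1 adds ΔG = $330 billion; each later round is MPC = 0.72 times the previous.
After 3 rounds: 330 + 237.6 + 171.072 = ΔG·(1 − c^3)/(1 − c) = 330 × (1 − 0.373248)/0.28 ≈ $739 billion.

$739 billion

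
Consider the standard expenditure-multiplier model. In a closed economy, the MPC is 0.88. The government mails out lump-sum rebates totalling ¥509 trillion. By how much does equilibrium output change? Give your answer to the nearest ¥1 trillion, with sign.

A lump-sum tax change of −¥509 trillion shifts disposable income by +¥509 trillion; first-round consumption changes by −c × ΔT = −0.88 × (−¥509 trillion) = +¥447.92 trillion.
Expenditure multiplier = 1/(1 − MPC) = 1/(1 − 0.88) = 1/0.12 ≈ 8.333.
The tax multiplier is −c × k ≈ −7.333, so ΔY = k × (−c·ΔT) = (+¥447.92 trillion) / 0.12 ≈ +¥3,733 trillion.

+¥3,733 trillion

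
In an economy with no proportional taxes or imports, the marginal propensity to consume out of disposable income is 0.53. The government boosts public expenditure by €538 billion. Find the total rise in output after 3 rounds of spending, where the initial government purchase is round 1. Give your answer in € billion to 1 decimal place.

Round 1 adds ΔG = €538 billion; each later round is MPC = 0.53 times the previous.
After 3 rounds: 538 + 285.14 + 151.1242 = ΔG·(1 − c^3)/(1 − c) = 538 × (1 − 0.148877)/0.47 ≈ €974.3 billion.

€974.3 billion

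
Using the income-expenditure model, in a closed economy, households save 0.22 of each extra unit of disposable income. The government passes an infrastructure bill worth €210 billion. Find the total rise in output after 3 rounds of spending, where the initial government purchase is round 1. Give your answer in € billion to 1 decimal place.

MPC = 1 − MPS = 1 − 0.22 = 0.78.
Round 1 adds ΔG = €210 billion; each later round is MPC = 0.78 times the previous.
After 3 rounds: 210 + 163.8 + 127.764 = ΔG·(1 − c^3)/(1 − c) = 210 × (1 − 0.474552)/0.22 ≈ €501.6 billion.

€501.6 billion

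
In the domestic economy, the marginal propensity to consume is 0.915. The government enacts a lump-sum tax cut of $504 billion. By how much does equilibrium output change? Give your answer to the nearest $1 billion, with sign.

+$5,425 billion

A lump-sum tax change of −$504 billion shifts disposable income by +$504 billion; first-round consumption changes by −c × ΔT = −0.915 × (−$504 billion) = +$461.16 billion.
Expenditure multiplier = 1/(1 − MPC) = 1/(1 − 0.915) = 1/0.085 ≈ 11.765.
The tax multiplier is −c × k ≈ −10.765, so ΔY = k × (−c·ΔT) = (+$461.16 billion) / 0.085 ≈ +$5,425 billion.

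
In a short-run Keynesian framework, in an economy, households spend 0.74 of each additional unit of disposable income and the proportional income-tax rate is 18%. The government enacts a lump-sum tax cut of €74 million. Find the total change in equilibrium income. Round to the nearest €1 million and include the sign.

A lump-sum tax change of −€74 million shifts disposable income by +€74 million; first-round consumption changes by −c × ΔT = −0.74 × (−€74 million) = +€54.76 million.
Expenditure multiplier = 1/(1 − c(1−t)) = 1/(1 − 0.74×0.82) = 1/0.3932 ≈ 2.543.
The tax multiplier is −c × k ≈ −1.882, so ΔY = k × (−c·ΔT) = (+€54.76 million) / 0.3932 ≈ +€139 million.

+€139 million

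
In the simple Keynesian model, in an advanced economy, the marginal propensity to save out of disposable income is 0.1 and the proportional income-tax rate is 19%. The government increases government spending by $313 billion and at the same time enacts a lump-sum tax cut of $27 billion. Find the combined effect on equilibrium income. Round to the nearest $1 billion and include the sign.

+$1,245 billion

MPC = 1 − MPS = 1 − 0.1 = 0.9.
Expenditure multiplier = 1/(1 − c(1−t)) = 1/(1 − 0.9×0.81) = 1/0.271 ≈ 3.69.
ΔG contributes k·ΔG = (+$313 billion) / 0.271 ≈ +$1,155 billion.
ΔT of −$27 billion changes first-round spending by −c·ΔT = +$24.3 billion, contributing k·(−c·ΔT) = (+$24.3 billion) / 0.271 ≈ +$89.7 billion.
Net ΔY = k(ΔG − c·ΔT) = (+$337.3 billion) / 0.271 ≈ +$1,245 billion.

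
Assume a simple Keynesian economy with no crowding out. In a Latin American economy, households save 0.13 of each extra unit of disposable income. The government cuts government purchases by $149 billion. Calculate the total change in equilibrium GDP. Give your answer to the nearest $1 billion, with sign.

MPC = 1 − MPS = 1 − 0.13 = 0.87.
Government-spending multiplier = 1/(1 − MPC) = 1/(1 − 0.87) = 1/0.13 ≈ 7.692.
ΔY = k × ΔG = (−$149 billion) / 0.13 ≈ −$1,146 billion.

−$1,146 billion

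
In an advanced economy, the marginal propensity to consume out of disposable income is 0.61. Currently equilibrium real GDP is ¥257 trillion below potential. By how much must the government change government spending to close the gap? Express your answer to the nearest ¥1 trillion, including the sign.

Spending multiplier = 1/(1 − MPC) = 1/(1 − 0.61) = 1/0.39 ≈ 2.564.
Need ΔY = +¥257 trillion, so ΔG = ΔY/k = (+¥257 trillion) × 0.39 ≈ +¥100 trillion.
The government should increase government spending by ¥100 trillion.

+¥100 trillion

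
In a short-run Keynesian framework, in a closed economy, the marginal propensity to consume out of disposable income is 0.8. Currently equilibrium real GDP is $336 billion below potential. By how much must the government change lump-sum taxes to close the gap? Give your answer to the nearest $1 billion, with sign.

−$84 billion

Spending multiplier = 1/(1 − MPC) = 1/(1 − 0.8) = 1/0.2 = 5.
Tax multiplier = −c·k = −0.8/0.2 = −4. Need ΔY = +$336 billion, so ΔT = ΔY/(−c·k) = −(+$336 billion) × 0.2 / 0.8 = −$84 billion.
The government should cut lump-sum taxes by $84 billion.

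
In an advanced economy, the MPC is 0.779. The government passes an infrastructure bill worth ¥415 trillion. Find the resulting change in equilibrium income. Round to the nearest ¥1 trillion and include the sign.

Spending multiplier = 1/(1 − MPC) = 1/(1 − 0.779) = 1/0.221 ≈ 4.525.
ΔY = k × ΔG = (+¥415 trillion) / 0.221 ≈ +¥1,878 trillion.

+¥1,878 trillion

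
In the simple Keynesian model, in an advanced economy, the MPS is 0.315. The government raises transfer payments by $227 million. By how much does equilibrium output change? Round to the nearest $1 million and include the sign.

MPC = 1 − MPS = 1 − 0.315 = 0.685.
The transfer change shifts disposable income by +$227 million, so first-round consumption changes by c·ΔTR = 0.685 × (+$227 million) = +$155.495 million.
Expenditure multiplier = 1/(1 − MPC) = 1/(1 − 0.685) = 1/0.315 ≈ 3.175.
The transfer multiplier is c × k ≈ 2.175, so ΔY = k × (c·ΔTR) = (+$155.495 million) / 0.315 ≈ +$494 million.

+$494 million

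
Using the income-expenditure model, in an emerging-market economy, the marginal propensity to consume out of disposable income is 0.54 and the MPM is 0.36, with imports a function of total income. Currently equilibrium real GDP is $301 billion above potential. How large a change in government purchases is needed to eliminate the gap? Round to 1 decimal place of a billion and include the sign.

Spending multiplier = 1/(1 − c + m) = 1/(1 − 0.54 + 0.36) = 1/0.82 ≈ 1.22.
Need ΔY = −$301 billion, so ΔG = ΔY/k = (−$301 billion) × 0.82 ≈ −$246.8 billion.
The government should cut government purchases by $246.8 billion.

−$246.8 billion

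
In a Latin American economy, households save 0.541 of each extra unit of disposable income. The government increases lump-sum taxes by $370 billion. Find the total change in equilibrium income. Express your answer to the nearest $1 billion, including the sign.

−$314 billion

MPC = 1 − MPS = 1 − 0.541 = 0.459.
A lump-sum tax change of +$370 billion shifts disposable income by −$370 billion; first-round consumption changes by −c × ΔT = −0.459 × (+$370 billion) = −$169.83 billion.
Expenditure multiplier = 1/(1 − MPC) = 1/(1 − 0.459) = 1/0.541 ≈ 1.848.
The tax multiplier is −c × k ≈ −0.848, so ΔY = k × (−c·ΔT) = (−$169.83 billion) / 0.541 ≈ −$314 billion.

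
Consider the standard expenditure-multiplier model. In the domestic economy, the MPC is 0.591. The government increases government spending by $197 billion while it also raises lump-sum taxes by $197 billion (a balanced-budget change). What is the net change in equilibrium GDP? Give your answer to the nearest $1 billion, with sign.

Expenditure multiplier = 1/(1 − MPC) = 1/(1 − 0.591) = 1/0.409 ≈ 2.445.
ΔG contributes k·ΔG = (+$197 billion) / 0.409 ≈ +$481.7 billion.
ΔT of +$197 billion changes first-round spending by −c·ΔT = −$116.427 billion, contributing k·(−c·ΔT) = (−$116.427 billion) / 0.409 ≈ −$284.7 billion.
With ΔG = ΔT and no other leakages, the balanced-budget multiplier is 1, so ΔY = ΔG = +$197 billion.

+$197 billion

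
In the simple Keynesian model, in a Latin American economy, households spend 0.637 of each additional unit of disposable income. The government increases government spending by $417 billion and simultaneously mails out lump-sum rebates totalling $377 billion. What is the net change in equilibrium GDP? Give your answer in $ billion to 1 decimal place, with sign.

Expenditure multiplier = 1/(1 − MPC) = 1/(1 − 0.637) = 1/0.363 ≈ 2.755.
ΔG contributes k·ΔG = (+$417 billion) / 0.363 ≈ +$1,148.8 billion.
ΔT of −$377 billion changes first-round spending by −c·ΔT = +$240.149 billion, contributing k·(−c·ΔT) = (+$240.149 billion) / 0.363 ≈ +$661.6 billion.
Net ΔY = k(ΔG − c·ΔT) = (+$657.149 billion) / 0.363 ≈ +$1,810.3 billion.

+$1,810.3 billion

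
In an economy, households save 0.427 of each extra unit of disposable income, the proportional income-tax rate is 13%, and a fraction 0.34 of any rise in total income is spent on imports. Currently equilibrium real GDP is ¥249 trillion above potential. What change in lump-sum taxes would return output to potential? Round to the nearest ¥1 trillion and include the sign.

+¥366 trillion

MPC = 1 − MPS = 1 − 0.427 = 0.573.
Spending multiplier = 1/(1 − c(1−t) + m) = 1/(1 − 0.573×0.87 + 0.34) = 1/0.84149 ≈ 1.188.
Tax multiplier = −c·k = −0.573/0.84149 ≈ −0.681. Need ΔY = −¥249 trillion, so ΔT = ΔY/(−c·k) = −(−¥249 trillion) × 0.84149 / 0.573 ≈ +¥366 trillion.
The government should raise lump-sum taxes by ¥366 trillion.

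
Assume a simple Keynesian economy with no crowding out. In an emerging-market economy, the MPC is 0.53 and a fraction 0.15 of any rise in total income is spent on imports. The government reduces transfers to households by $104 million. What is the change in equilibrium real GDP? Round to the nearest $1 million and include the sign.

The transfer change shifts disposable income by −$104 million, so first-round consumption changes by c·ΔTR = 0.53 × (−$104 million) = −$55.12 million.
Expenditure multiplier = 1/(1 − c + m) = 1/(1 − 0.53 + 0.15) = 1/0.62 ≈ 1.613.
The transfer multiplier is c × k ≈ 0.855, so ΔY = k × (c·ΔTR) = (−$55.12 million) / 0.62 ≈ −$89 million.

−$89 million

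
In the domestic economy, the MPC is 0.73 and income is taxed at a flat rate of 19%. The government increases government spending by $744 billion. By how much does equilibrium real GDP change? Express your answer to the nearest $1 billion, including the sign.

+$1,820 billion

Expenditure multiplier = 1/(1 − c(1−t)) = 1/(1 − 0.73×0.81) = 1/0.4087 ≈ 2.447.
ΔY = k × ΔG = (+$744 billion) / 0.4087 ≈ +$1,820 billion.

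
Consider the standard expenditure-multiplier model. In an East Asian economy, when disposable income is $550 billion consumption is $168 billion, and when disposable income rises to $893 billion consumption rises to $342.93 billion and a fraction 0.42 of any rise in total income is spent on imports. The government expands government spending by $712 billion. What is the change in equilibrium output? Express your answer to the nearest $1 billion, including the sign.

MPC = ΔC/ΔYd = (342.93 − 168)/(893 − 550) = 174.93/343 = 0.51.
Spending multiplier = 1/(1 − c + m) = 1/(1 − 0.51 + 0.42) = 1/0.91 ≈ 1.099.
ΔY = k × ΔG = (+$712 billion) / 0.91 ≈ +$782 billion.

+$782 billion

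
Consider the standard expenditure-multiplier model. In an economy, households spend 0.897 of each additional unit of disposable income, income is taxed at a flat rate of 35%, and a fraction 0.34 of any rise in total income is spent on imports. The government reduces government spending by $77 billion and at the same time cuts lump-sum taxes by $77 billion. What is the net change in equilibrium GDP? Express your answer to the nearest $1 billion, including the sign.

−$10 billion

Expenditure multiplier = 1/(1 − c(1−t) + m) = 1/(1 − 0.897×0.65 + 0.34) = 1/0.75695 ≈ 1.321.
ΔG contributes k·ΔG = (−$77 billion) / 0.75695 ≈ −$101.7 billion.
ΔT of −$77 billion changes first-round spending by −c·ΔT = +$69.069 billion, contributing k·(−c·ΔT) = (+$69.069 billion) / 0.75695 ≈ +$91.2 billion.
Net ΔY = k(ΔG − c·ΔT) = (−$7.931 billion) / 0.75695 ≈ −$10 billion.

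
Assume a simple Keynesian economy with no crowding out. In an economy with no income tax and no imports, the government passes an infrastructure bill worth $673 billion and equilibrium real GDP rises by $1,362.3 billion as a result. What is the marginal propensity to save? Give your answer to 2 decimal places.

0.49

Implied spending multiplier k = ΔY/ΔG = 1,362.3/673 ≈ 2.0242.
Since k = 1/(1 − MPC), MPC = 1 − 1/k = 1 − ΔG/ΔY = 1 − 673/1,362.3 ≈ 0.51.
MPS = 1 − MPC = 0.49.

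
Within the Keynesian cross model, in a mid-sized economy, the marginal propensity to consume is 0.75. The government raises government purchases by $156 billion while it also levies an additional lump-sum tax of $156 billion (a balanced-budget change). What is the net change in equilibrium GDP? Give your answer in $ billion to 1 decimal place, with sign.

+$156.0 billion

Expenditure multiplier = 1/(1 − MPC) = 1/(1 − 0.75) = 1/0.25 = 4.
ΔG contributes k·ΔG = (+$156 billion) / 0.25 = +$624 billion.
ΔT of +$156 billion changes first-round spending by −c·ΔT = −$117 billion, contributing k·(−c·ΔT) = (−$117 billion) / 0.25 = −$468 billion.
With ΔG = ΔT and no other leakages, the balanced-budget multiplier is 1, so ΔY = ΔG = +$156 billion.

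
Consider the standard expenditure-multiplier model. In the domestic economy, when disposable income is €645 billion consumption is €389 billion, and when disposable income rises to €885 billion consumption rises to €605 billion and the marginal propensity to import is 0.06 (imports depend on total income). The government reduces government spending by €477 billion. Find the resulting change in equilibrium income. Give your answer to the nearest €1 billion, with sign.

−€2,981 billion

MPC = ΔC/ΔYd = (605 − 389)/(885 − 645) = 216/240 = 0.9.
Government-spending multiplier = 1/(1 − c + m) = 1/(1 − 0.9 + 0.06) = 1/0.16 = 6.25.
ΔY = k × ΔG = (−€477 billion) / 0.16 ≈ −€2,981 billion.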